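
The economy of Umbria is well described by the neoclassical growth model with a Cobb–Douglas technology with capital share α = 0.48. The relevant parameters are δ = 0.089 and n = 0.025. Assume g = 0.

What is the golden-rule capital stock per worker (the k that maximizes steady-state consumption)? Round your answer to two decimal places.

k_gold ≈ 15.87

The golden rule sets f'(k) = n + δ, i.e. α·k^(α−1) = n + δ.
So k^(1−α) = α / (n + δ) = 0.48 / 0.114 = 4.2105.
k_gold = 4.2105^(1/0.52) ≈ 15.8724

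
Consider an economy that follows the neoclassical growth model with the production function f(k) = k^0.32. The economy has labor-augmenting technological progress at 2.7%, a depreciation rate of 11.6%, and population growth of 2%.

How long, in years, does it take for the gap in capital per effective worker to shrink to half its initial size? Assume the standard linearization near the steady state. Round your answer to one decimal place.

Near the steady state the convergence rate is λ = (1 − α)(n + g + δ).
λ = (1 − 0.32) × 0.163 = 0.68 × 0.163 = 0.11084
Half-life = ln 2 / λ = 0.6931 / 0.11084 ≈ 6.25 years

half-life ≈ 6.3 years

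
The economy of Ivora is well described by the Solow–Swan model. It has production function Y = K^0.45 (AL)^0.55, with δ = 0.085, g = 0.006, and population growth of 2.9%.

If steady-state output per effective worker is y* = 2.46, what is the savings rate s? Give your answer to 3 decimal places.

s ≈ 0.361

Steady state requires s·f(k) = (n + g + δ)·k, i.e. s·k^α = (n + g + δ)·k.
Since y* = [s/(n + g + δ)]^(α/(1−α)), we have s/(n + g + δ) = (y*)^((1−α)/α) = 2.46^1.2222 = 3.0047.
Therefore s = 3.0047 × (n + g + δ) = 3.0047 × 0.120 = 0.3606.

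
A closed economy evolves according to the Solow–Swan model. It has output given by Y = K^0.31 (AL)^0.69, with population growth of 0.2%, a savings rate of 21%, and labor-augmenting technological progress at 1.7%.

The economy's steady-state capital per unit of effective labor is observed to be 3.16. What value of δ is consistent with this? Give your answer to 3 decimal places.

δ ≈ 0.076

In steady state, investment equals break-even investment: s·k^α = (n + g + δ)·k.
So s / (n + g + δ) = (k*)^(1−α) = 3.16^0.69 = 2.2120.
Therefore n + g + δ = s / 2.2120 = 0.21 / 2.2120 = 0.0949, so δ = 0.0949 − 0.019 = 0.0759.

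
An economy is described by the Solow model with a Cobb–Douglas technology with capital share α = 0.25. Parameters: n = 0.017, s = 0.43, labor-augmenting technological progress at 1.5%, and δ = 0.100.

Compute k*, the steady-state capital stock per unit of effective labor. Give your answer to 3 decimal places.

Steady state requires s·f(k) = (n + g + δ)·k, i.e. s·k^α = (n + g + δ)·k.
Dividing both sides by k: k^(1−α) = s / (n + g + δ).
k^0.75 = 0.43 / (0.017 + 0.015 + 0.100) = 0.43 / 0.132 = 3.2576
k* = 3.2576^(1/0.75) ≈ 4.8291

k* = 4.829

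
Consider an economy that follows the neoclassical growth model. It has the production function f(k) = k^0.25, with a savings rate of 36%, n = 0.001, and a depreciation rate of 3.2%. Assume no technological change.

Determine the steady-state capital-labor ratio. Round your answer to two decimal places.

k* ≈ 24.19

In steady state, investment equals break-even investment: s·k^α = (n + δ)·k.
Dividing both sides by k: k^(1−α) = s / (n + δ).
k^0.75 = 0.36 / (0.001 + 0.032) = 0.36 / 0.033 = 10.9091
k* = 10.9091^(1/0.75) ≈ 24.1946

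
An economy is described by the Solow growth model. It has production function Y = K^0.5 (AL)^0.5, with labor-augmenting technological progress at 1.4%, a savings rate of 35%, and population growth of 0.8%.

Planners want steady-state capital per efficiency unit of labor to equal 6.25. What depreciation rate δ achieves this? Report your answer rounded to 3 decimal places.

At the steady state, Δk = 0, so s·k^α = (n + g + δ)·k.
So s / (n + g + δ) = (k*)^(1−α) = 6.25^0.5 = 2.5000.
Therefore n + g + δ = s / 2.5000 = 0.35 / 2.5000 = 0.1400, so δ = 0.1400 − 0.022 = 0.1180.

δ ≈ 0.118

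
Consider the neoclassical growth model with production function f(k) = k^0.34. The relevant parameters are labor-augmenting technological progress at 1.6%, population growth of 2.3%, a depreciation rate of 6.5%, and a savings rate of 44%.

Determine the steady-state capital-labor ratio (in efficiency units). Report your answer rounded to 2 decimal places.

k* ≈ 8.89

In steady state, investment equals break-even investment: s·k^α = (n + g + δ)·k.
Rearranging, k^(1−α) = s / (n + g + δ).
k^0.66 = 0.44 / (0.023 + 0.016 + 0.065) = 0.44 / 0.104 = 4.2308
k* = 4.2308^(1/0.66) ≈ 8.8946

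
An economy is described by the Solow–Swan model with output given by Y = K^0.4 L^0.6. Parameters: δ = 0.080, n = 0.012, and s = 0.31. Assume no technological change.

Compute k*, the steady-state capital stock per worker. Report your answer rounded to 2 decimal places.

In steady state, investment equals break-even investment: s·k^α = (n + δ)·k.
Rearranging, k^(1−α) = s / (n + δ).
k^0.6 = 0.31 / (0.012 + 0.080) = 0.31 / 0.092 = 3.3696
k* = 3.3696^(1/0.6) ≈ 7.5735

k* ≈ 7.57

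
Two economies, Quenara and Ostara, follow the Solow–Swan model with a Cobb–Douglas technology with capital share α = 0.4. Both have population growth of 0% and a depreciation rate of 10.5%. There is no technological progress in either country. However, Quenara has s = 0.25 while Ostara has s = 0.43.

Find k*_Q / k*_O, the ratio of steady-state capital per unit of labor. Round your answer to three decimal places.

ratio ≈ 0.405

Steady-state k* = [s/(n + δ)]^(1/(1−α)), so the ratio is [ (s_Q/(n + δ)_Q) / (s_O/(n + δ)_O) ]^1.6667.
s_Q/(n + δ)_Q = 0.25/0.105 = 2.3810; s_O/(n + δ)_O = 0.43/0.105 = 4.0952.
Ratio = (2.3810/4.0952)^1.6667 = 0.5814^1.6667 ≈ 0.4050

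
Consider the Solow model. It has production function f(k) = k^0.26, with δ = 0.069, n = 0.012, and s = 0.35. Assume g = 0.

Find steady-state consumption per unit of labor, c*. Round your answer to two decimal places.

c* = 1.09

Steady state requires s·f(k) = (n + δ)·k, i.e. s·k^α = (n + δ)·k.
Dividing both sides by k: k^(1−α) = s / (n + δ).
k^0.74 = 0.35 / (0.012 + 0.069) = 0.35 / 0.081 = 4.3210
k* = 4.3210^(1/0.74) ≈ 7.2260
y* = (k*)^α = 7.2260^0.26 ≈ 1.6723
c* = (1 − s)·y* = (1 − 0.35) × 1.6723 ≈ 1.0870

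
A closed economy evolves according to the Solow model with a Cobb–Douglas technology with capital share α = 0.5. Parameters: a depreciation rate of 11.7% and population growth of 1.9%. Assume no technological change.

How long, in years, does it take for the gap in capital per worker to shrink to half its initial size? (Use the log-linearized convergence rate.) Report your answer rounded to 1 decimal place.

Near the steady state the convergence rate is λ = (1 − α)(n + δ).
λ = (1 − 0.5) × 0.136 = 0.5 × 0.136 = 0.0680
Half-life = ln 2 / λ = 0.6931 / 0.0680 ≈ 10.19 years

t_½ ≈ 10.2 years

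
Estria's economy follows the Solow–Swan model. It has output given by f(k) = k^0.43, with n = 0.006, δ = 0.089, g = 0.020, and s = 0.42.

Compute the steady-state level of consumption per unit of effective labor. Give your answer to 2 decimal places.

At the steady state, Δk = 0, so s·k^α = (n + g + δ)·k.
Dividing both sides by k: k^(1−α) = s / (n + g + δ).
k^0.57 = 0.42 / (0.006 + 0.020 + 0.089) = 0.42 / 0.115 = 3.6522
k* = 3.6522^(1/0.57) ≈ 9.7037
y* = (k*)^α = 9.7037^0.43 ≈ 2.6569
c* = (1 − s)·y* = (1 − 0.42) × 2.6569 ≈ 1.5410

c* = 1.54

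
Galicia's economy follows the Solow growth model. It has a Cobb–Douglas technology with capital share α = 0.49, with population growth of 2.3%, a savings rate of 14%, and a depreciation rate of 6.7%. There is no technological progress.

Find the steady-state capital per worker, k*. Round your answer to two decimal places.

k* ≈ 2.38

Steady state requires s·f(k) = (n + δ)·k, i.e. s·k^α = (n + δ)·k.
Rearranging, k^(1−α) = s / (n + δ).
k^0.51 = 0.14 / (0.023 + 0.067) = 0.14 / 0.090 = 1.5556
k* = 1.5556^(1/0.51) ≈ 2.3783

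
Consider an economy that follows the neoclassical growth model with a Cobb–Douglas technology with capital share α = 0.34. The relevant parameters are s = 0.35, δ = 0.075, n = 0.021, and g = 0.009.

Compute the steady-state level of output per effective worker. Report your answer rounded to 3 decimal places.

y* = 1.859

At the steady state, Δk = 0, so s·k^α = (n + g + δ)·k.
Rearranging, k^(1−α) = s / (n + g + δ).
k^0.66 = 0.35 / (0.021 + 0.009 + 0.075) = 0.35 / 0.105 = 3.3333
k* = 3.3333^(1/0.66) ≈ 6.1977
y* = (k*)^α = 6.1977^0.34 ≈ 1.8593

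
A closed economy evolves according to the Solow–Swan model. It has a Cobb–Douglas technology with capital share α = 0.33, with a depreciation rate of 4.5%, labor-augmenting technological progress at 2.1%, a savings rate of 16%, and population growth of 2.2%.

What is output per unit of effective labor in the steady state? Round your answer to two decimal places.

y* ≈ 1.34

Steady state requires s·f(k) = (n + g + δ)·k, i.e. s·k^α = (n + g + δ)·k.
Rearranging, k^(1−α) = s / (n + g + δ).
k^0.67 = 0.16 / (0.022 + 0.021 + 0.045) = 0.16 / 0.088 = 1.8182
k* = 1.8182^(1/0.67) ≈ 2.4408
y* = (k*)^α = 2.4408^0.33 ≈ 1.3424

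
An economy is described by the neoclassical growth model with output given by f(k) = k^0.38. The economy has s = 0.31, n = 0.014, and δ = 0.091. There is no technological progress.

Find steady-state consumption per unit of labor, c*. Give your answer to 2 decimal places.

c* ≈ 1.34

In steady state, investment equals break-even investment: s·k^α = (n + δ)·k.
Rearranging, k^(1−α) = s / (n + δ).
k^0.62 = 0.31 / (0.014 + 0.091) = 0.31 / 0.105 = 2.9524
k* = 2.9524^(1/0.62) ≈ 5.7325
y* = (k*)^α = 5.7325^0.38 ≈ 1.9416
c* = (1 − s)·y* = (1 − 0.31) × 1.9416 ≈ 1.3397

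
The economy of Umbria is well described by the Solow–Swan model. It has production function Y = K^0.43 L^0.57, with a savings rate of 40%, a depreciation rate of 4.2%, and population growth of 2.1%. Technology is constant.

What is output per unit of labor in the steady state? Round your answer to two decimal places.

At the steady state, Δk = 0, so s·k^α = (n + δ)·k.
Rearranging, k^(1−α) = s / (n + δ).
k^0.57 = 0.40 / (0.021 + 0.042) = 0.40 / 0.063 = 6.3492
k* = 6.3492^(1/0.57) ≈ 25.6023
y* = (k*)^α = 25.6023^0.43 ≈ 4.0324

y* ≈ 4.03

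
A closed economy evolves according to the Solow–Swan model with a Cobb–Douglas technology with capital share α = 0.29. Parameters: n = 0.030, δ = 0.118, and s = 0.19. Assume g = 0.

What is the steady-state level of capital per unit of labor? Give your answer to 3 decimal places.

k* ≈ 1.422

In steady state, investment equals break-even investment: s·k^α = (n + δ)·k.
Rearranging, k^(1−α) = s / (n + δ).
k^0.71 = 0.19 / (0.030 + 0.118) = 0.19 / 0.148 = 1.2838
k* = 1.2838^(1/0.71) ≈ 1.4217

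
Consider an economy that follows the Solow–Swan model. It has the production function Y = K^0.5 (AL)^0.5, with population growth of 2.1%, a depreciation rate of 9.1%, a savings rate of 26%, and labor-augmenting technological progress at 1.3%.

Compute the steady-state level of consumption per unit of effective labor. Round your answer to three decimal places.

c* ≈ 1.539

At the steady state, Δk = 0, so s·k^α = (n + g + δ)·k.
Dividing both sides by k: k^(1−α) = s / (n + g + δ).
k^0.5 = 0.26 / (0.021 + 0.013 + 0.091) = 0.26 / 0.125 = 2.0800
k* = 2.0800^(1/0.5) ≈ 4.3264
y* = (k*)^α = 4.3264^0.5 ≈ 2.0800
c* = (1 − s)·y* = (1 − 0.26) × 2.0800 ≈ 1.5392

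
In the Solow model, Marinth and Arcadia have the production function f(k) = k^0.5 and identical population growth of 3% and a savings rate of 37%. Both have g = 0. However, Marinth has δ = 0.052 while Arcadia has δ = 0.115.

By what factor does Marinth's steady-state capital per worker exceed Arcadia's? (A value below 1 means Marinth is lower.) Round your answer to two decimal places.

Steady-state k* = [s/(n + δ)]^(1/(1−α)), so the ratio is [ (s_M/(n + δ)_M) / (s_A/(n + δ)_A) ]^2.
s_M/(n + δ)_M = 0.37/0.082 = 4.5122; s_A/(n + δ)_A = 0.37/0.145 = 2.5517.
Ratio = (4.5122/2.5517)^2 = 1.7683^2 ≈ 3.1269

k*_M / k*_A ≈ 3.13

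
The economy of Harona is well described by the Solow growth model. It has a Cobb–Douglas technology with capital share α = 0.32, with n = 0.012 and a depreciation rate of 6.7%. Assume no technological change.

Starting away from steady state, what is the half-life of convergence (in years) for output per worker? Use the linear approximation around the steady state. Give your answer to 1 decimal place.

Near the steady state the convergence rate is λ = (1 − α)(n + δ).
λ = (1 − 0.32) × 0.079 = 0.68 × 0.079 = 0.05372
Half-life = ln 2 / λ = 0.6931 / 0.05372 ≈ 12.90 years

t_½ ≈ 12.9 years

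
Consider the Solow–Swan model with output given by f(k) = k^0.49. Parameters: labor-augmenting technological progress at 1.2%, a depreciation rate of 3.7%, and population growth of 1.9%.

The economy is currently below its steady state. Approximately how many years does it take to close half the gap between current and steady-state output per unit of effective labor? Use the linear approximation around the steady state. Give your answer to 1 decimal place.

Near the steady state the convergence rate is λ = (1 − α)(n + g + δ).
λ = (1 − 0.49) × 0.068 = 0.51 × 0.068 = 0.03468
Half-life = ln 2 / λ = 0.6931 / 0.03468 ≈ 19.99 years

half-life ≈ 20.0 years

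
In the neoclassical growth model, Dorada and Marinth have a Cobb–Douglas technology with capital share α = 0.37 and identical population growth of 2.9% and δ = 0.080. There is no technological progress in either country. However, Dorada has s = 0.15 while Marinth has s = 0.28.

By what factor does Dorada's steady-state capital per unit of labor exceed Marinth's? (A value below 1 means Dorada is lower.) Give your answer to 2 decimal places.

Steady-state k* = [s/(n + δ)]^(1/(1−α)), so the ratio is [ (s_D/(n + δ)_D) / (s_M/(n + δ)_M) ]^1.5873.
s_D/(n + δ)_D = 0.15/0.109 = 1.3761; s_M/(n + δ)_M = 0.28/0.109 = 2.5688.
Ratio = (1.3761/2.5688)^1.5873 = 0.5357^1.5873 ≈ 0.3713

k*_D / k*_M ≈ 0.37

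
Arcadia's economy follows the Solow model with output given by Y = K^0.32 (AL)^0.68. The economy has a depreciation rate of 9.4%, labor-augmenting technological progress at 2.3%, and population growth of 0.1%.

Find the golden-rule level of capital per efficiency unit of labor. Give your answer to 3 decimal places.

k_gold ≈ 4.337

The golden rule sets f'(k) = n + g + δ, i.e. α·k^(α−1) = n + g + δ.
So k^(1−α) = α / (n + g + δ) = 0.32 / 0.118 = 2.7119.
k_gold = 2.7119^(1/0.68) ≈ 4.3368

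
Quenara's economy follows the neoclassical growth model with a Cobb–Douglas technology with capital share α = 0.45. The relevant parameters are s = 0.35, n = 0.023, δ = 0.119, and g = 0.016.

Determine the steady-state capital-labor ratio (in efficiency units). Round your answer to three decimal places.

At the steady state, Δk = 0, so s·k^α = (n + g + δ)·k.
Dividing both sides by k: k^(1−α) = s / (n + g + δ).
k^0.55 = 0.35 / (0.023 + 0.016 + 0.119) = 0.35 / 0.158 = 2.2152
k* = 2.2152^(1/0.55) ≈ 4.2464

k* ≈ 4.246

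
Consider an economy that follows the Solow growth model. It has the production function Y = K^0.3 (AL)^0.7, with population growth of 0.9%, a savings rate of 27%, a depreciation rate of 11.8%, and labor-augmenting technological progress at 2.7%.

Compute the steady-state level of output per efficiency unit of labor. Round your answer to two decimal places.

y* = 1.27

In steady state, investment equals break-even investment: s·k^α = (n + g + δ)·k.
Rearranging, k^(1−α) = s / (n + g + δ).
k^0.7 = 0.27 / (0.009 + 0.027 + 0.118) = 0.27 / 0.154 = 1.7532
k* = 1.7532^(1/0.7) ≈ 2.2301
y* = (k*)^α = 2.2301^0.3 ≈ 1.2720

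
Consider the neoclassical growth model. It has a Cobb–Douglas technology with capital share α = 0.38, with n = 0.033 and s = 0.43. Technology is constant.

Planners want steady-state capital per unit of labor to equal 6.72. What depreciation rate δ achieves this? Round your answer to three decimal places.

δ ≈ 0.099

At the steady state, Δk = 0, so s·k^α = (n + δ)·k.
So s / (n + δ) = (k*)^(1−α) = 6.72^0.62 = 3.2581.
Therefore n + δ = s / 3.2581 = 0.43 / 3.2581 = 0.1320, so δ = 0.1320 − 0.033 = 0.0990.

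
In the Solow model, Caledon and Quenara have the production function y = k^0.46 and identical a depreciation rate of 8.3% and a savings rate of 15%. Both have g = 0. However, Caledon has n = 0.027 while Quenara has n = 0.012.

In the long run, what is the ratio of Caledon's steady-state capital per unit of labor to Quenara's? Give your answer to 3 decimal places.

Steady-state k* = [s/(n + δ)]^(1/(1−α)), so the ratio is [ (s_C/(n + δ)_C) / (s_Q/(n + δ)_Q) ]^1.8519.
s_C/(n + δ)_C = 0.15/0.110 = 1.3636; s_Q/(n + δ)_Q = 0.15/0.095 = 1.5789.
Ratio = (1.3636/1.5789)^1.8519 = 0.8636^1.8519 ≈ 0.7622

ratio ≈ 0.762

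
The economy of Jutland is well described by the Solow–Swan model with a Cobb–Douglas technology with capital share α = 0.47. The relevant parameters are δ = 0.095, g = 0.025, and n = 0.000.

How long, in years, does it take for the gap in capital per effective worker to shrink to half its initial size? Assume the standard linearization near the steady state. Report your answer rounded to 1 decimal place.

t_½ ≈ 10.9 years

Near the steady state the convergence rate is λ = (1 − α)(n + g + δ).
λ = (1 − 0.47) × 0.120 = 0.53 × 0.120 = 0.0636
Half-life = ln 2 / λ = 0.6931 / 0.0636 ≈ 10.90 years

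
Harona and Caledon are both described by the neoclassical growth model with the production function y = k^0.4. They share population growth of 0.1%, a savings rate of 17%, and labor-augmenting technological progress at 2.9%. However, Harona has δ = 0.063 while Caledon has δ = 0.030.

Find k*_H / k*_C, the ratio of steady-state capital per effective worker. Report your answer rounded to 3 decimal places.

ratio ≈ 0.482

Steady-state k* = [s/(n + g + δ)]^(1/(1−α)), so the ratio is [ (s_H/(n + g + δ)_H) / (s_C/(n + g + δ)_C) ]^1.6667.
s_H/(n + g + δ)_H = 0.17/0.093 = 1.8280; s_C/(n + g + δ)_C = 0.17/0.060 = 2.8333.
Ratio = (1.8280/2.8333)^1.6667 = 0.6452^1.6667 ≈ 0.4817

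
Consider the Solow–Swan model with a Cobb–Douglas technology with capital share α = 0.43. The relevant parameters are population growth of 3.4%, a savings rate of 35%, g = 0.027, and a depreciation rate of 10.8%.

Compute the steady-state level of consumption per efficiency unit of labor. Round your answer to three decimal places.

c* = 1.126

At the steady state, Δk = 0, so s·k^α = (n + g + δ)·k.
Rearranging, k^(1−α) = s / (n + g + δ).
k^0.57 = 0.35 / (0.034 + 0.027 + 0.108) = 0.35 / 0.169 = 2.0710
k* = 2.0710^(1/0.57) ≈ 3.5868
y* = (k*)^α = 3.5868^0.43 ≈ 1.7319
c* = (1 − s)·y* = (1 − 0.35) × 1.7319 ≈ 1.1257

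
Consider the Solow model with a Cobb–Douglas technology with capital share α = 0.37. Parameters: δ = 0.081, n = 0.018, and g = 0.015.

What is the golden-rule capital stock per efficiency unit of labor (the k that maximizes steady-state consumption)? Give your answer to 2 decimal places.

The golden rule sets f'(k) = n + g + δ, i.e. α·k^(α−1) = n + g + δ.
So k^(1−α) = α / (n + g + δ) = 0.37 / 0.114 = 3.2456.
k_gold = 3.2456^(1/0.63) ≈ 6.4801

k_gold ≈ 6.48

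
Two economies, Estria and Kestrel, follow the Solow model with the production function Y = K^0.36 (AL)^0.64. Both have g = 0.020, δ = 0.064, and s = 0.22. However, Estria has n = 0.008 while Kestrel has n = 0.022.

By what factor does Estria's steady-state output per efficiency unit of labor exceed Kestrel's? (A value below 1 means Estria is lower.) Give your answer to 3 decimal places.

y*_E / y*_K ≈ 1.083

Steady-state y* = [s/(n + g + δ)]^(α/(1−α)), so the ratio is [ (s_E/(n + g + δ)_E) / (s_K/(n + g + δ)_K) ]^0.5625.
s_E/(n + g + δ)_E = 0.22/0.092 = 2.3913; s_K/(n + g + δ)_K = 0.22/0.106 = 2.0755.
Ratio = (2.3913/2.0755)^0.5625 = 1.1522^0.5625 ≈ 1.0830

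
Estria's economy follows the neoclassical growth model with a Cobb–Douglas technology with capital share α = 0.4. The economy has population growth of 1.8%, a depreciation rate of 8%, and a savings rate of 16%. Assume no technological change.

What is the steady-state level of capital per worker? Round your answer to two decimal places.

k* = 2.26

In steady state, investment equals break-even investment: s·k^α = (n + δ)·k.
Rearranging, k^(1−α) = s / (n + δ).
k^0.6 = 0.16 / (0.018 + 0.080) = 0.16 / 0.098 = 1.6327
k* = 1.6327^(1/0.6) ≈ 2.2638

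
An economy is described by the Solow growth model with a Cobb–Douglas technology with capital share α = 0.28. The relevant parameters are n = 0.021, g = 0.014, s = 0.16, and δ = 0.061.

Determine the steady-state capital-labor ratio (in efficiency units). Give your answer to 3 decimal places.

k* ≈ 2.033

At the steady state, Δk = 0, so s·k^α = (n + g + δ)·k.
Rearranging, k^(1−α) = s / (n + g + δ).
k^0.72 = 0.16 / (0.021 + 0.014 + 0.061) = 0.16 / 0.096 = 1.6667
k* = 1.6667^(1/0.72) ≈ 2.0330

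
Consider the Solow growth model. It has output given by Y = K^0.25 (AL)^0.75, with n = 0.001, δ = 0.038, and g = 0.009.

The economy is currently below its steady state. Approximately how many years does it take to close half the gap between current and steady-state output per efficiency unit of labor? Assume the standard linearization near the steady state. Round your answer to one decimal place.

Near the steady state the convergence rate is λ = (1 − α)(n + g + δ).
λ = (1 − 0.25) × 0.048 = 0.75 × 0.048 = 0.0360
Half-life = ln 2 / λ = 0.6931 / 0.0360 ≈ 19.25 years

about 19.3 years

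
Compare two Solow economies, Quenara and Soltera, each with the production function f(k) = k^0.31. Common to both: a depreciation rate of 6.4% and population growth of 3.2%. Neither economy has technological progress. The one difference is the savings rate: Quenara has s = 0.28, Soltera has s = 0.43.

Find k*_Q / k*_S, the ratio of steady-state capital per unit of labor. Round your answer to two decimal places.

k*_Q / k*_S ≈ 0.54

Steady-state k* = [s/(n + δ)]^(1/(1−α)), so the ratio is [ (s_Q/(n + δ)_Q) / (s_S/(n + δ)_S) ]^1.4493.
s_Q/(n + δ)_Q = 0.28/0.096 = 2.9167; s_S/(n + δ)_S = 0.43/0.096 = 4.4792.
Ratio = (2.9167/4.4792)^1.4493 = 0.6512^1.4493 ≈ 0.5371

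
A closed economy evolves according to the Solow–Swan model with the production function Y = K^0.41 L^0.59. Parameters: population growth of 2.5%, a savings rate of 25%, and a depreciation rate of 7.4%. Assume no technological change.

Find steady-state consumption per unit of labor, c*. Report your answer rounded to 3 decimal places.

c* = 1.428

At the steady state, Δk = 0, so s·k^α = (n + δ)·k.
Rearranging, k^(1−α) = s / (n + δ).
k^0.59 = 0.25 / (0.025 + 0.074) = 0.25 / 0.099 = 2.5253
k* = 2.5253^(1/0.59) ≈ 4.8071
y* = (k*)^α = 4.8071^0.41 ≈ 1.9036
c* = (1 − s)·y* = (1 − 0.25) × 1.9036 ≈ 1.4277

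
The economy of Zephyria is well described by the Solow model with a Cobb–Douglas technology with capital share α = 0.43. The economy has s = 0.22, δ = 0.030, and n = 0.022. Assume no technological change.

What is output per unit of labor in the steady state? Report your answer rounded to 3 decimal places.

y* = 2.969

At the steady state, Δk = 0, so s·k^α = (n + δ)·k.
Dividing both sides by k: k^(1−α) = s / (n + δ).
k^0.57 = 0.22 / (0.022 + 0.030) = 0.22 / 0.052 = 4.2308
k* = 4.2308^(1/0.57) ≈ 12.5599
y* = (k*)^α = 12.5599^0.43 ≈ 2.9687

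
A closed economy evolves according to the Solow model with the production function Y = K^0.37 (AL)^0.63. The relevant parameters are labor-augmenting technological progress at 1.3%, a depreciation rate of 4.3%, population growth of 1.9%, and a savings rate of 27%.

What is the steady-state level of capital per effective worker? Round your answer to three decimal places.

k* = 7.639

At the steady state, Δk = 0, so s·k^α = (n + g + δ)·k.
Rearranging, k^(1−α) = s / (n + g + δ).
k^0.63 = 0.27 / (0.019 + 0.013 + 0.043) = 0.27 / 0.075 = 3.6000
k* = 3.6000^(1/0.63) ≈ 7.6387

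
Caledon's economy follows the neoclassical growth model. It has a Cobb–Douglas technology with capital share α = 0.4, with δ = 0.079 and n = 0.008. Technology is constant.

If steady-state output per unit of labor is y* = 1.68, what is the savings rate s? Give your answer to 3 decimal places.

In steady state, investment equals break-even investment: s·k^α = (n + δ)·k.
Since y* = [s/(n + δ)]^(α/(1−α)), we have s/(n + δ) = (y*)^((1−α)/α) = 1.68^1.5 = 2.1775.
Therefore s = 2.1775 × (n + δ) = 2.1775 × 0.087 = 0.1894.

s ≈ 0.189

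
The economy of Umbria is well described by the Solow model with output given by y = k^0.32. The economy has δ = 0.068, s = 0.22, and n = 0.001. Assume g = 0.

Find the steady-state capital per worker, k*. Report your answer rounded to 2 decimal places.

At the steady state, Δk = 0, so s·k^α = (n + δ)·k.
Dividing both sides by k: k^(1−α) = s / (n + δ).
k^0.68 = 0.22 / (0.001 + 0.068) = 0.22 / 0.069 = 3.1884
k* = 3.1884^(1/0.68) ≈ 5.5024

k* ≈ 5.50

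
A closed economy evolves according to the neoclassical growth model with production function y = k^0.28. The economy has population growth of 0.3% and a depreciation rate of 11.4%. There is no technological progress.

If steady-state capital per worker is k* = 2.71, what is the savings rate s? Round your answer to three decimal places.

s ≈ 0.240

In steady state, investment equals break-even investment: s·k^α = (n + δ)·k.
So s / (n + δ) = (k*)^(1−α) = 2.71^0.72 = 2.0499.
Therefore s = 2.0499 × (n + δ) = 2.0499 × 0.117 = 0.2398.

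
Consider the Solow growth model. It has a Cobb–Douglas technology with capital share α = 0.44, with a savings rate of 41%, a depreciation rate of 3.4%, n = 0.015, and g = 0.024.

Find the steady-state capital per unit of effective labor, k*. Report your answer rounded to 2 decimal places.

In steady state, investment equals break-even investment: s·k^α = (n + g + δ)·k.
Dividing both sides by k: k^(1−α) = s / (n + g + δ).
k^0.56 = 0.41 / (0.015 + 0.024 + 0.034) = 0.41 / 0.073 = 5.6164
k* = 5.6164^(1/0.56) ≈ 21.7930

k* = 21.79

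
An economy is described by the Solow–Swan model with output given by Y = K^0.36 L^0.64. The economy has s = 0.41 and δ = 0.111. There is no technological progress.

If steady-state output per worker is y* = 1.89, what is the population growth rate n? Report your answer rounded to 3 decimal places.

n ≈ 0.021

At the steady state, Δk = 0, so s·k^α = (n + δ)·k.
Since y* = [s/(n + δ)]^(α/(1−α)), we have s/(n + δ) = (y*)^((1−α)/α) = 1.89^1.7778 = 3.1009.
Therefore n + δ = s / 3.1009 = 0.41 / 3.1009 = 0.1322, so n = 0.1322 − 0.111 = 0.0212.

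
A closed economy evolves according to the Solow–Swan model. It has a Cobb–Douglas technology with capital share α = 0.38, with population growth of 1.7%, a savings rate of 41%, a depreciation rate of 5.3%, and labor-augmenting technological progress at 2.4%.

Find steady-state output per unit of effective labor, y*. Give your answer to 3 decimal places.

In steady state, investment equals break-even investment: s·k^α = (n + g + δ)·k.
Rearranging, k^(1−α) = s / (n + g + δ).
k^0.62 = 0.41 / (0.017 + 0.024 + 0.053) = 0.41 / 0.094 = 4.3617
k* = 4.3617^(1/0.62) ≈ 10.7573
y* = (k*)^α = 10.7573^0.38 ≈ 2.4663

y* = 2.466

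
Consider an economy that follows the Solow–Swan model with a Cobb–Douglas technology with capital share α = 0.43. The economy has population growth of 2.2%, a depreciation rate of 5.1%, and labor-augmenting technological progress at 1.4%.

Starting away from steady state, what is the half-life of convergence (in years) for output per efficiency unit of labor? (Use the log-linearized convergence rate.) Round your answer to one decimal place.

Near the steady state the convergence rate is λ = (1 − α)(n + g + δ).
λ = (1 − 0.43) × 0.087 = 0.57 × 0.087 = 0.04959
Half-life = ln 2 / λ = 0.6931 / 0.04959 ≈ 13.98 years

t_½ ≈ 14.0 years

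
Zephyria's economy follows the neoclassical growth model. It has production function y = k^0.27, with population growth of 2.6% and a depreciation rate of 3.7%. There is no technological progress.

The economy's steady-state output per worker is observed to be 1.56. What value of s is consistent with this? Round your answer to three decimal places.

In steady state, investment equals break-even investment: s·k^α = (n + δ)·k.
Since y* = [s/(n + δ)]^(α/(1−α)), we have s/(n + δ) = (y*)^((1−α)/α) = 1.56^2.7037 = 3.3278.
Therefore s = 3.3278 × (n + δ) = 3.3278 × 0.063 = 0.2097.

s ≈ 0.210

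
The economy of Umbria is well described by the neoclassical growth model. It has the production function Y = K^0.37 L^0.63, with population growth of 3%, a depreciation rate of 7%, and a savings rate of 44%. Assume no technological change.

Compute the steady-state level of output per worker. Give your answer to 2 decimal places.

y* = 2.39

Steady state requires s·f(k) = (n + δ)·k, i.e. s·k^α = (n + δ)·k.
Dividing both sides by k: k^(1−α) = s / (n + δ).
k^0.63 = 0.44 / (0.030 + 0.070) = 0.44 / 0.100 = 4.4000
k* = 4.4000^(1/0.63) ≈ 10.5040
y* = (k*)^α = 10.5040^0.37 ≈ 2.3873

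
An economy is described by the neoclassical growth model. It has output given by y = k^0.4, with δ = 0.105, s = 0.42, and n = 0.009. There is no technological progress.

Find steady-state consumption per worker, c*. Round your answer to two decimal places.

c* = 1.38

In steady state, investment equals break-even investment: s·k^α = (n + δ)·k.
Dividing both sides by k: k^(1−α) = s / (n + δ).
k^0.6 = 0.42 / (0.009 + 0.105) = 0.42 / 0.114 = 3.6842
k* = 3.6842^(1/0.6) ≈ 8.7883
y* = (k*)^α = 8.7883^0.4 ≈ 2.3854
c* = (1 − s)·y* = (1 − 0.42) × 2.3854 ≈ 1.3835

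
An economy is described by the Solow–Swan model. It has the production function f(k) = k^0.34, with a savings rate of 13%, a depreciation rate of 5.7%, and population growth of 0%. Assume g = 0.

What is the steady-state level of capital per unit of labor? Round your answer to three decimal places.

In steady state, investment equals break-even investment: s·k^α = (n + δ)·k.
Dividing both sides by k: k^(1−α) = s / (n + δ).
k^0.66 = 0.13 / (0.000 + 0.057) = 0.13 / 0.057 = 2.2807
k* = 2.2807^(1/0.66) ≈ 3.4876

k* ≈ 3.488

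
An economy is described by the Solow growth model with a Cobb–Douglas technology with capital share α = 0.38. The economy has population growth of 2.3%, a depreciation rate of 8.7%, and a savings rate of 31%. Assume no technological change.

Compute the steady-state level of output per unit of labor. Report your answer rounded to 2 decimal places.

y* ≈ 1.89

At the steady state, Δk = 0, so s·k^α = (n + δ)·k.
Dividing both sides by k: k^(1−α) = s / (n + δ).
k^0.62 = 0.31 / (0.023 + 0.087) = 0.31 / 0.110 = 2.8182
k* = 2.8182^(1/0.62) ≈ 5.3182
y* = (k*)^α = 5.3182^0.38 ≈ 1.8871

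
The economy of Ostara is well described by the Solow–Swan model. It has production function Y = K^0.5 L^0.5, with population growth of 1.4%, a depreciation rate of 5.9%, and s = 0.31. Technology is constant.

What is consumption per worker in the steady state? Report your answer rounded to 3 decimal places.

Steady state requires s·f(k) = (n + δ)·k, i.e. s·k^α = (n + δ)·k.
Rearranging, k^(1−α) = s / (n + δ).
k^0.5 = 0.31 / (0.014 + 0.059) = 0.31 / 0.073 = 4.2466
k* = 4.2466^(1/0.5) ≈ 18.0336
y* = (k*)^α = 18.0336^0.5 ≈ 4.2466
c* = (1 − s)·y* = (1 − 0.31) × 4.2466 ≈ 2.9302

c* = 2.930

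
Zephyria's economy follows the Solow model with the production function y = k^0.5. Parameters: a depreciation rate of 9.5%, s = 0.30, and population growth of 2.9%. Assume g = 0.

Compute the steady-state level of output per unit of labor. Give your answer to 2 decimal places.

y* ≈ 2.42

At the steady state, Δk = 0, so s·k^α = (n + δ)·k.
Rearranging, k^(1−α) = s / (n + δ).
k^0.5 = 0.30 / (0.029 + 0.095) = 0.30 / 0.124 = 2.4194
k* = 2.4194^(1/0.5) ≈ 5.8535
y* = (k*)^α = 5.8535^0.5 ≈ 2.4194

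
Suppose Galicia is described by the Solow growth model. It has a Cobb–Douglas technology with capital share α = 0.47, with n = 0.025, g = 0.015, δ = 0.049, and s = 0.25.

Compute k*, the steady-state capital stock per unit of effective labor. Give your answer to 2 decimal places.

At the steady state, Δk = 0, so s·k^α = (n + g + δ)·k.
Rearranging, k^(1−α) = s / (n + g + δ).
k^0.53 = 0.25 / (0.025 + 0.015 + 0.049) = 0.25 / 0.089 = 2.8090
k* = 2.8090^(1/0.53) ≈ 7.0198

k* = 7.02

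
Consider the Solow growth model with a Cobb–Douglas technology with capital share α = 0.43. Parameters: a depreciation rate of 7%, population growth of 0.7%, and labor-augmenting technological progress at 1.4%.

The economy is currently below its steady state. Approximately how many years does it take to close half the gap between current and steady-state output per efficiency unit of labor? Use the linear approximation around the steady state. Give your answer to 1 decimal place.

Near the steady state the convergence rate is λ = (1 − α)(n + g + δ).
λ = (1 − 0.43) × 0.091 = 0.57 × 0.091 = 0.05187
Half-life = ln 2 / λ = 0.6931 / 0.05187 ≈ 13.36 years

half-life ≈ 13.4 years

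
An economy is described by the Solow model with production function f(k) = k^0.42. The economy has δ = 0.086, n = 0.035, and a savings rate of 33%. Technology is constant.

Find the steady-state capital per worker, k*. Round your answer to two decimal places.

k* ≈ 5.64

Steady state requires s·f(k) = (n + δ)·k, i.e. s·k^α = (n + δ)·k.
Dividing both sides by k: k^(1−α) = s / (n + δ).
k^0.58 = 0.33 / (0.035 + 0.086) = 0.33 / 0.121 = 2.7273
k* = 2.7273^(1/0.58) ≈ 5.6398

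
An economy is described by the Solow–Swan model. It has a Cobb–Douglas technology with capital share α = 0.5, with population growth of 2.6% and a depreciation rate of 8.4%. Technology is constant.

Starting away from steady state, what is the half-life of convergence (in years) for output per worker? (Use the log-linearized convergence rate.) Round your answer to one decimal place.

Near the steady state the convergence rate is λ = (1 − α)(n + δ).
λ = (1 − 0.5) × 0.110 = 0.5 × 0.110 = 0.0550
Half-life = ln 2 / λ = 0.6931 / 0.0550 ≈ 12.60 years

t_½ ≈ 12.6 years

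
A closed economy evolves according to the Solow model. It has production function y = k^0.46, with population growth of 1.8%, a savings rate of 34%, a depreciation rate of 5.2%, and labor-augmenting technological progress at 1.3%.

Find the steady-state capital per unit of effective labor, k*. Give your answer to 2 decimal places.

k* = 13.62

In steady state, investment equals break-even investment: s·k^α = (n + g + δ)·k.
Dividing both sides by k: k^(1−α) = s / (n + g + δ).
k^0.54 = 0.34 / (0.018 + 0.013 + 0.052) = 0.34 / 0.083 = 4.0964
k* = 4.0964^(1/0.54) ≈ 13.6169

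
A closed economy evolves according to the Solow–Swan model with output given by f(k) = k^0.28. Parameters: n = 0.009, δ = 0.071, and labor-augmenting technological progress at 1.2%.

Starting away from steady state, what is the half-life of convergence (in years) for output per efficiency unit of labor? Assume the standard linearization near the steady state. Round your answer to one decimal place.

t_½ ≈ 10.5 years

Near the steady state the convergence rate is λ = (1 − α)(n + g + δ).
λ = (1 − 0.28) × 0.092 = 0.72 × 0.092 = 0.06624
Half-life = ln 2 / λ = 0.6931 / 0.06624 ≈ 10.46 years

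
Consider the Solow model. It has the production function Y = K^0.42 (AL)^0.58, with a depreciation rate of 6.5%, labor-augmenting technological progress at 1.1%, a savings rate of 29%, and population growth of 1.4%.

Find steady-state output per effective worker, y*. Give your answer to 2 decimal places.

In steady state, investment equals break-even investment: s·k^α = (n + g + δ)·k.
Dividing both sides by k: k^(1−α) = s / (n + g + δ).
k^0.58 = 0.29 / (0.014 + 0.011 + 0.065) = 0.29 / 0.090 = 3.2222
k* = 3.2222^(1/0.58) ≈ 7.5184
y* = (k*)^α = 7.5184^0.42 ≈ 2.3333

y* ≈ 2.33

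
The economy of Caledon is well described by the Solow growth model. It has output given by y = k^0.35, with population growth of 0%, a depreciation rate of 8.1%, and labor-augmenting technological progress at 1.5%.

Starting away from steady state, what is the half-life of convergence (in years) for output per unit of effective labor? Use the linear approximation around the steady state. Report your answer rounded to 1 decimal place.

Near the steady state the convergence rate is λ = (1 − α)(n + g + δ).
λ = (1 − 0.35) × 0.096 = 0.65 × 0.096 = 0.0624
Half-life = ln 2 / λ = 0.6931 / 0.0624 ≈ 11.11 years

about 11.1 years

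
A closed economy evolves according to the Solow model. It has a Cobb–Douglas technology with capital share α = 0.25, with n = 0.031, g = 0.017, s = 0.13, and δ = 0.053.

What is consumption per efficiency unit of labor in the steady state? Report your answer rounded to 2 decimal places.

c* ≈ 0.95

At the steady state, Δk = 0, so s·k^α = (n + g + δ)·k.
Rearranging, k^(1−α) = s / (n + g + δ).
k^0.75 = 0.13 / (0.031 + 0.017 + 0.053) = 0.13 / 0.101 = 1.2871
k* = 1.2871^(1/0.75) ≈ 1.4001
y* = (k*)^α = 1.4001^0.25 ≈ 1.0878
c* = (1 − s)·y* = (1 − 0.13) × 1.0878 ≈ 0.9464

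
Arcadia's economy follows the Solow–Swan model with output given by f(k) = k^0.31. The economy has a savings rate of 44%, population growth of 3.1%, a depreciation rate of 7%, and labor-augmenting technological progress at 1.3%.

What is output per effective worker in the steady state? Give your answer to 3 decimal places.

y* = 1.835

In steady state, investment equals break-even investment: s·k^α = (n + g + δ)·k.
Dividing both sides by k: k^(1−α) = s / (n + g + δ).
k^0.69 = 0.44 / (0.031 + 0.013 + 0.070) = 0.44 / 0.114 = 3.8596
k* = 3.8596^(1/0.69) ≈ 7.0805
y* = (k*)^α = 7.0805^0.31 ≈ 1.8345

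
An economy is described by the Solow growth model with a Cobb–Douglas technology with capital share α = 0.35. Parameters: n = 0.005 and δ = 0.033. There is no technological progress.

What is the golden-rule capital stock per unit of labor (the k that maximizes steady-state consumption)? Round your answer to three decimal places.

The golden rule sets f'(k) = n + δ, i.e. α·k^(α−1) = n + δ.
So k^(1−α) = α / (n + δ) = 0.35 / 0.038 = 9.2105.
k_gold = 9.2105^(1/0.65) ≈ 30.4448

k_gold ≈ 30.445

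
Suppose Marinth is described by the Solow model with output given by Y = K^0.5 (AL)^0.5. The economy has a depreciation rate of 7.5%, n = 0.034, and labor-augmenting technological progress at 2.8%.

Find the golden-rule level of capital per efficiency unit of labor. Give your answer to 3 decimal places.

The golden rule sets f'(k) = n + g + δ, i.e. α·k^(α−1) = n + g + δ.
So k^(1−α) = α / (n + g + δ) = 0.5 / 0.137 = 3.6496.
k_gold = 3.6496^(1/0.5) ≈ 13.3196

k_gold ≈ 13.320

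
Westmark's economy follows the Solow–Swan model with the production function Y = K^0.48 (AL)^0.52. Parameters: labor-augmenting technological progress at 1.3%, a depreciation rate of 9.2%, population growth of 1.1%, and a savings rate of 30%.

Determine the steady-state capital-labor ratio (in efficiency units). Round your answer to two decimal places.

At the steady state, Δk = 0, so s·k^α = (n + g + δ)·k.
Dividing both sides by k: k^(1−α) = s / (n + g + δ).
k^0.52 = 0.30 / (0.011 + 0.013 + 0.092) = 0.30 / 0.116 = 2.5862
k* = 2.5862^(1/0.52) ≈ 6.2170

k* = 6.22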